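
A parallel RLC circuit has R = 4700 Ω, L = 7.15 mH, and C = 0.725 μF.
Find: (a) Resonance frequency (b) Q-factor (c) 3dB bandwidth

Step 1 — Resonance: ω₀ = 1/√(LC) = 1/√(0.00715·7.25e-07) = 1.389e+04 rad/s.
Step 2 — f₀ = ω₀/(2π) = 2211 Hz.
Step 3 — Parallel Q: Q = R/(ω₀L) = 4700/(1.389e+04·0.00715) = 47.33.
Step 4 — Bandwidth: Δω = ω₀/Q = 293.5 rad/s; BW = Δω/(2π) = 46.71 Hz.

(a) f₀ = 2211 Hz  (b) Q = 47.33  (c) BW = 46.71 Hz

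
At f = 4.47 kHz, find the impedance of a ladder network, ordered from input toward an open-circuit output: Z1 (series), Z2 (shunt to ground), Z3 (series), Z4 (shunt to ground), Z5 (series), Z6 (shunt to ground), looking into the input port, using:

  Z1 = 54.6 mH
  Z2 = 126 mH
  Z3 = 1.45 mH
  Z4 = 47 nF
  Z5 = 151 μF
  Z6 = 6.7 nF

Step 1 — Angular frequency: ω = 2π·f = 2π·4470 = 2.809e+04 rad/s.
Step 2 — Component impedances:
  Z1: Z = jωL = j·2.809e+04·0.0546 = 0 + j1533 Ω
  Z2: Z = jωL = j·2.809e+04·0.126 = 0 + j3539 Ω
  Z3: Z = jωL = j·2.809e+04·0.00145 = 0 + j40.72 Ω
  Z4: Z = 1/(jωC) = -j/(ω·C) = 0 - j757.6 Ω
  Z5: Z = 1/(jωC) = -j/(ω·C) = 0 - j0.2358 Ω
  Z6: Z = 1/(jωC) = -j/(ω·C) = 0 - j5314 Ω
Step 3 — Ladder network (open output): work backward from the far end, alternating series and parallel combinations. Z_in = 0 + j778.4 Ω = 778.4∠90.0° Ω.

Z = 0 + j778.4 Ω = 778.4∠90.0° Ω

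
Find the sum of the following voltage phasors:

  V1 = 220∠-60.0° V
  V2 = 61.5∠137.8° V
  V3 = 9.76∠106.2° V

Step 1 — Convert each phasor to rectangular form:
  V1 = 220·(cos(-60.0°) + j·sin(-60.0°)) = 110 - j190.5 V
  V2 = 61.5·(cos(137.8°) + j·sin(137.8°)) = -45.56 + j41.31 V
  V3 = 9.76·(cos(106.2°) + j·sin(106.2°)) = -2.723 + j9.372 V
Step 2 — Sum components: V_total = 61.72 - j139.8 V.
Step 3 — Convert to polar: |V_total| = 152.9 V, ∠V_total = -66.2°.

V_total = 152.9∠-66.2° V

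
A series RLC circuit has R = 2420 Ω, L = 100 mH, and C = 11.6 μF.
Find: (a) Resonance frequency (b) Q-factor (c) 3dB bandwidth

Step 1 — Resonance condition Im(Z)=0 gives ω₀ = 1/√(LC).
Step 2 — ω₀ = 1/√(0.1·1.16e-05) = 928.5 rad/s.
Step 3 — f₀ = ω₀/(2π) = 147.8 Hz.
Step 4 — Series Q: Q = ω₀L/R = 928.5·0.1/2420 = 0.03837.
Step 5 — 3dB bandwidth: Δω = ω₀/Q = 2.42e+04 rad/s; BW = Δω/(2π) = 3852 Hz.

(a) f₀ = 147.8 Hz  (b) Q = 0.03837  (c) BW = 3852 Hz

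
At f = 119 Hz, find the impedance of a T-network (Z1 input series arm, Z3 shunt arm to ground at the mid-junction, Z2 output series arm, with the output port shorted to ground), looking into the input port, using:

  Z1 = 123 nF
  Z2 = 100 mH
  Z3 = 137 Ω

Step 1 — Angular frequency: ω = 2π·f = 2π·119 = 747.7 rad/s.
Step 2 — Component impedances:
  Z1: Z = 1/(jωC) = -j/(ω·C) = 0 - j1.087e+04 Ω
  Z2: Z = jωL = j·747.7·0.1 = 0 + j74.77 Ω
  Z3: Z = R = 137 Ω
Step 3 — With the output port shorted to ground, the output series arm Z2 runs from the junction to ground; the shunt arm Z3 also runs from the junction to ground. They appear in parallel: Z3 || Z2 = 31.44 + j57.61 Ω.
Step 4 — Series with input arm Z1: Z_in = Z1 + (Z3 || Z2) = 31.44 - j1.082e+04 Ω = 1.082e+04∠-89.8° Ω.

Z = 31.44 - j1.082e+04 Ω = 1.082e+04∠-89.8° Ω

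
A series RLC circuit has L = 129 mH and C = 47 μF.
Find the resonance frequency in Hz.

Step 1 — Resonance condition Im(Z)=0 gives ω₀ = 1/√(LC).
Step 2 — ω₀ = 1/√(0.129·4.7e-05) = 406.1 rad/s.
Step 3 — f₀ = ω₀/(2π) = 64.64 Hz.

f₀ = 64.64 Hz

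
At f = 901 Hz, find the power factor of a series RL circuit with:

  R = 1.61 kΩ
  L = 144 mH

Step 1 — Angular frequency: ω = 2π·f = 2π·901 = 5661 rad/s.
Step 2 — Component impedances:
  R: Z = R = 1610 Ω
  L: Z = jωL = j·5661·0.144 = 0 + j815.2 Ω
Step 3 — Series combination: Z_total = R + L = 1610 + j815.2 Ω = 1805∠26.9° Ω.
Step 4 — Power factor: PF = cos(φ) = Re(Z)/|Z| = 1610/1804.6 = 0.8922.
Step 5 — Type: Im(Z) = 815.2 ⇒ lagging (phase φ = 26.9°).

PF = 0.8922 (lagging, φ = 26.9°)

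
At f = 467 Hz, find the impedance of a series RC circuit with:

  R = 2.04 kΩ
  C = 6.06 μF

Step 1 — Angular frequency: ω = 2π·f = 2π·467 = 2934 rad/s.
Step 2 — Component impedances:
  R: Z = R = 2040 Ω
  C: Z = 1/(jωC) = -j/(ω·C) = 0 - j56.24 Ω
Step 3 — Series combination: Z_total = R + C = 2040 - j56.24 Ω = 2041∠-1.6° Ω.

Z = 2040 - j56.24 Ω = 2041∠-1.6° Ω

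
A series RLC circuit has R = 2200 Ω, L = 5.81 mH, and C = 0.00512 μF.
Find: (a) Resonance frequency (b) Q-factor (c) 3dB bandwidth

Step 1 — Resonance condition Im(Z)=0 gives ω₀ = 1/√(LC).
Step 2 — ω₀ = 1/√(0.00581·5.12e-09) = 1.833e+05 rad/s.
Step 3 — f₀ = ω₀/(2π) = 2.918e+04 Hz.
Step 4 — Series Q: Q = ω₀L/R = 1.833e+05·0.00581/2200 = 0.4842.
Step 5 — 3dB bandwidth: Δω = ω₀/Q = 3.787e+05 rad/s; BW = Δω/(2π) = 6.027e+04 Hz.

(a) f₀ = 2.918e+04 Hz  (b) Q = 0.4842  (c) BW = 6.027e+04 Hz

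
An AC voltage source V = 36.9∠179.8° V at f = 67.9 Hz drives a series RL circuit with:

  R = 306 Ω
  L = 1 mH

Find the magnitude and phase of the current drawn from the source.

Step 1 — Angular frequency: ω = 2π·f = 2π·67.9 = 426.6 rad/s.
Step 2 — Component impedances:
  R: Z = R = 306 Ω
  L: Z = jωL = j·426.6·0.001 = 0 + j0.4266 Ω
Step 3 — Series combination: Z_total = R + L = 306 + j0.4266 Ω = 306∠0.1° Ω.
Step 4 — Source phasor: V = 36.9∠179.8° V = -36.9 + j0.1288 V.
Step 5 — Ohm's law: I = V / Z_total = (-36.9 + j0.1288) / (306 + j0.4266) = -0.1206 + j0.0005891 A.
Step 6 — Convert to polar: |I| = 0.1206 A, ∠I = 179.7°.

I = 0.1206∠179.7° A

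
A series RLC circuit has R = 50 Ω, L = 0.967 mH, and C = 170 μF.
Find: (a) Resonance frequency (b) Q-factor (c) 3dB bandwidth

Step 1 — Resonance: ω₀ = 1/√(LC) = 1/√(0.000967·0.00017) = 2466 rad/s.
Step 2 — f₀ = ω₀/(2π) = 392.5 Hz.
Step 3 — Series Q: Q = ω₀L/R = 2466·0.000967/50 = 0.0477.
Step 4 — Bandwidth: Δω = ω₀/Q = 5.171e+04 rad/s; BW = Δω/(2π) = 8229 Hz.

(a) f₀ = 392.5 Hz  (b) Q = 0.0477  (c) BW = 8229 Hz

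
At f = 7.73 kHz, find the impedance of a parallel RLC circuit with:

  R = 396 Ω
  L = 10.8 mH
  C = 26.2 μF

Step 1 — Angular frequency: ω = 2π·f = 2π·7730 = 4.857e+04 rad/s.
Step 2 — Component impedances:
  R: Z = R = 396 Ω
  L: Z = jωL = j·4.857e+04·0.0108 = 0 + j524.5 Ω
  C: Z = 1/(jωC) = -j/(ω·C) = 0 - j0.7858 Ω
Step 3 — Parallel combination: 1/Z_total = 1/R + 1/L + 1/C; Z_total = 0.001564 - j0.787 Ω = 0.787∠-89.9° Ω.

Z = 0.001564 - j0.787 Ω = 0.787∠-89.9° Ω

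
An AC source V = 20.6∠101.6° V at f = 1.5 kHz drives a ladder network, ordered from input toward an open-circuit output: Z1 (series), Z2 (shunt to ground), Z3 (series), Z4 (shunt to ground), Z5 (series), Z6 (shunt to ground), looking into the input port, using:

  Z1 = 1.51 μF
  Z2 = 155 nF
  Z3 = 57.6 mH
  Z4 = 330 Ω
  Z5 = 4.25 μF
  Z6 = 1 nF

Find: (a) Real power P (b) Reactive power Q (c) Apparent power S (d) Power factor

Step 1 — Angular frequency: ω = 2π·f = 2π·1500 = 9425 rad/s.
Step 2 — Component impedances:
  Z1: Z = 1/(jωC) = -j/(ω·C) = 0 - j70.27 Ω
  Z2: Z = 1/(jωC) = -j/(ω·C) = 0 - j684.5 Ω
  Z3: Z = jωL = j·9425·0.0576 = 0 + j542.9 Ω
  Z4: Z = R = 330 Ω
  Z5: Z = 1/(jωC) = -j/(ω·C) = 0 - j24.97 Ω
  Z6: Z = 1/(jωC) = -j/(ω·C) = 0 - j1.061e+05 Ω
Step 3 — Ladder network (open output): work backward from the far end, alternating series and parallel combinations. Z_in = 1196 - j237.5 Ω = 1220∠-11.2° Ω.
Step 4 — Source phasor: V = 20.6∠101.6° V = -4.142 + j20.18 V.
Step 5 — Current: I = V / Z = -0.006553 + j0.01557 A = 0.01689∠112.8° A.
Step 6 — Complex power: S = V·I* = 0.3413 - j0.06775 VA.
Step 7 — Real power: P = Re(S) = 0.3413 W.
Step 8 — Reactive power: Q = Im(S) = -0.06775 VAR.
Step 9 — Apparent power: |S| = 0.3479 VA.
Step 10 — Power factor: PF = P/|S| = 0.9809 (leading).

(a) P = 0.3413 W  (b) Q = -0.06775 VAR  (c) S = 0.3479 VA  (d) PF = 0.9809 (leading)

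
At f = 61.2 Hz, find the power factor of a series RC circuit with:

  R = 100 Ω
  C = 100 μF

Step 1 — Angular frequency: ω = 2π·f = 2π·61.2 = 384.5 rad/s.
Step 2 — Component impedances:
  R: Z = R = 100 Ω
  C: Z = 1/(jωC) = -j/(ω·C) = 0 - j26.01 Ω
Step 3 — Series combination: Z_total = R + C = 100 - j26.01 Ω = 103.3∠-14.6° Ω.
Step 4 — Power factor: PF = cos(φ) = Re(Z)/|Z| = 100/103.33 = 0.9678.
Step 5 — Type: Im(Z) = -26.01 ⇒ leading (phase φ = -14.6°).

PF = 0.9678 (leading, φ = -14.6°)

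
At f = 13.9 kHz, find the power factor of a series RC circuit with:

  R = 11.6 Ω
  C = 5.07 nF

Step 1 — Angular frequency: ω = 2π·f = 2π·1.39e+04 = 8.734e+04 rad/s.
Step 2 — Component impedances:
  R: Z = R = 11.6 Ω
  C: Z = 1/(jωC) = -j/(ω·C) = 0 - j2258 Ω
Step 3 — Series combination: Z_total = R + C = 11.6 - j2258 Ω = 2258∠-89.7° Ω.
Step 4 — Power factor: PF = cos(φ) = Re(Z)/|Z| = 11.6/2258.4 = 0.005136.
Step 5 — Type: Im(Z) = -2258 ⇒ leading (phase φ = -89.7°).

PF = 0.005136 (leading, φ = -89.7°)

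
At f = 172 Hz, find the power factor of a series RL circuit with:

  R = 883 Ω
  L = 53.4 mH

Step 1 — Angular frequency: ω = 2π·f = 2π·172 = 1081 rad/s.
Step 2 — Component impedances:
  R: Z = R = 883 Ω
  L: Z = jωL = j·1081·0.0534 = 0 + j57.71 Ω
Step 3 — Series combination: Z_total = R + L = 883 + j57.71 Ω = 884.9∠3.7° Ω.
Step 4 — Power factor: PF = cos(φ) = Re(Z)/|Z| = 883/884.9 = 0.9979.
Step 5 — Type: Im(Z) = 57.71 ⇒ lagging (phase φ = 3.7°).

PF = 0.9979 (lagging, φ = 3.7°)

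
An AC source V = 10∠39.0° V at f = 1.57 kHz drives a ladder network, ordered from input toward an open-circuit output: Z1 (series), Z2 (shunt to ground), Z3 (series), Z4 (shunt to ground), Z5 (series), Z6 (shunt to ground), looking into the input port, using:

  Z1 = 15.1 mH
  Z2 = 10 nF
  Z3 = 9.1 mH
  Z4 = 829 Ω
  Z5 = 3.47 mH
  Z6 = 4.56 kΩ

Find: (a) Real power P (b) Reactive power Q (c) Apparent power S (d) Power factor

Step 1 — Angular frequency: ω = 2π·f = 2π·1570 = 9865 rad/s.
Step 2 — Component impedances:
  Z1: Z = jωL = j·9865·0.0151 = 0 + j149 Ω
  Z2: Z = 1/(jωC) = -j/(ω·C) = 0 - j1.014e+04 Ω
  Z3: Z = jωL = j·9865·0.0091 = 0 + j89.77 Ω
  Z4: Z = R = 829 Ω
  Z5: Z = jωL = j·9865·0.00347 = 0 + j34.23 Ω
  Z6: Z = R = 4560 Ω
Step 3 — Ladder network (open output): work backward from the far end, alternating series and parallel combinations. Z_in = 710.7 + j190.7 Ω = 735.9∠15.0° Ω.
Step 4 — Source phasor: V = 10∠39.0° V = 7.771 + j6.293 V.
Step 5 — Current: I = V / Z = 0.01242 + j0.005523 A = 0.01359∠24.0° A.
Step 6 — Complex power: S = V·I* = 0.1313 + j0.03522 VA.
Step 7 — Real power: P = Re(S) = 0.1313 W.
Step 8 — Reactive power: Q = Im(S) = 0.03522 VAR.
Step 9 — Apparent power: |S| = 0.1359 VA.
Step 10 — Power factor: PF = P/|S| = 0.9658 (lagging).

(a) P = 0.1313 W  (b) Q = 0.03522 VAR  (c) S = 0.1359 VA  (d) PF = 0.9658 (lagging)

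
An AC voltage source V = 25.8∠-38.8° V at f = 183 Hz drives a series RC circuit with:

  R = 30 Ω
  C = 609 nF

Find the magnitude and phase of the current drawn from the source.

Step 1 — Angular frequency: ω = 2π·f = 2π·183 = 1150 rad/s.
Step 2 — Component impedances:
  R: Z = R = 30 Ω
  C: Z = 1/(jωC) = -j/(ω·C) = 0 - j1428 Ω
Step 3 — Series combination: Z_total = R + C = 30 - j1428 Ω = 1428∠-88.8° Ω.
Step 4 — Source phasor: V = 25.8∠-38.8° V = 20.11 - j16.17 V.
Step 5 — Ohm's law: I = V / Z_total = (20.11 - j16.17) / (30 - j1428) = 0.01161 + j0.01384 A.
Step 6 — Convert to polar: |I| = 0.01806 A, ∠I = 50.0°.

I = 0.01806∠50.0° A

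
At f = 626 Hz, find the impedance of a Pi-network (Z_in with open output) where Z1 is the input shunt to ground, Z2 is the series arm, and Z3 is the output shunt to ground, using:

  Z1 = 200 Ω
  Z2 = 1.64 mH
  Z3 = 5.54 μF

Step 1 — Angular frequency: ω = 2π·f = 2π·626 = 3933 rad/s.
Step 2 — Component impedances:
  Z1: Z = R = 200 Ω
  Z2: Z = jωL = j·3933·0.00164 = 0 + j6.451 Ω
  Z3: Z = 1/(jωC) = -j/(ω·C) = 0 - j45.89 Ω
Step 3 — With open output, the series arm Z2 and the output shunt Z3 appear in series to ground: Z2 + Z3 = 0 - j39.44 Ω.
Step 4 — Parallel with input shunt Z1: Z_in = Z1 || (Z2 + Z3) = 7.487 - j37.96 Ω = 38.7∠-78.8° Ω.

Z = 7.487 - j37.96 Ω = 38.7∠-78.8° Ω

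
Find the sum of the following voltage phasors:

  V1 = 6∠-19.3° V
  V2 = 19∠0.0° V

Step 1 — Convert each phasor to rectangular form:
  V1 = 6·(cos(-19.3°) + j·sin(-19.3°)) = 5.663 - j1.983 V
  V2 = 19·(cos(0.0°) + j·sin(0.0°)) = 19 V
Step 2 — Sum components: V_total = 24.66 - j1.983 V.
Step 3 — Convert to polar: |V_total| = 24.74 V, ∠V_total = -4.6°.

V_total = 24.74∠-4.6° V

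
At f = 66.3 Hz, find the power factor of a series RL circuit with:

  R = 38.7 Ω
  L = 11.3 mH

Step 1 — Angular frequency: ω = 2π·f = 2π·66.3 = 416.6 rad/s.
Step 2 — Component impedances:
  R: Z = R = 38.7 Ω
  L: Z = jωL = j·416.6·0.0113 = 0 + j4.707 Ω
Step 3 — Series combination: Z_total = R + L = 38.7 + j4.707 Ω = 38.99∠6.9° Ω.
Step 4 — Power factor: PF = cos(φ) = Re(Z)/|Z| = 38.7/38.985 = 0.9927.
Step 5 — Type: Im(Z) = 4.707 ⇒ lagging (phase φ = 6.9°).

PF = 0.9927 (lagging, φ = 6.9°)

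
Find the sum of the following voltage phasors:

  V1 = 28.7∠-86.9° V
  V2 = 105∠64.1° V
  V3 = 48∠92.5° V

Step 1 — Convert each phasor to rectangular form:
  V1 = 28.7·(cos(-86.9°) + j·sin(-86.9°)) = 1.552 - j28.66 V
  V2 = 105·(cos(64.1°) + j·sin(64.1°)) = 45.86 + j94.45 V
  V3 = 48·(cos(92.5°) + j·sin(92.5°)) = -2.094 + j47.95 V
Step 2 — Sum components: V_total = 45.32 + j113.7 V.
Step 3 — Convert to polar: |V_total| = 122.4 V, ∠V_total = 68.3°.

V_total = 122.4∠68.3° V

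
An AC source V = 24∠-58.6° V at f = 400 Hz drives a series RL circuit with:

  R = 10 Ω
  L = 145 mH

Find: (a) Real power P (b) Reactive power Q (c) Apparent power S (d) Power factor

Step 1 — Angular frequency: ω = 2π·f = 2π·400 = 2513 rad/s.
Step 2 — Component impedances:
  R: Z = R = 10 Ω
  L: Z = jωL = j·2513·0.145 = 0 + j364.4 Ω
Step 3 — Series combination: Z_total = R + L = 10 + j364.4 Ω = 364.6∠88.4° Ω.
Step 4 — Source phasor: V = 24∠-58.6° V = 12.5 - j20.49 V.
Step 5 — Current: I = V / Z = -0.05523 - j0.03583 A = 0.06583∠-147.0° A.
Step 6 — Complex power: S = V·I* = 0.04334 + j1.579 VA.
Step 7 — Real power: P = Re(S) = 0.04334 W.
Step 8 — Reactive power: Q = Im(S) = 1.579 VAR.
Step 9 — Apparent power: |S| = 1.58 VA.
Step 10 — Power factor: PF = P/|S| = 0.02743 (lagging).

(a) P = 0.04334 W  (b) Q = 1.579 VAR  (c) S = 1.58 VA  (d) PF = 0.02743 (lagging)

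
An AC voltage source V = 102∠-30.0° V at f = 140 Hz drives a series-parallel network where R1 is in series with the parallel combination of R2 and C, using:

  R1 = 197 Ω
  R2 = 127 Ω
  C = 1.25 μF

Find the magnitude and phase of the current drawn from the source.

Step 1 — Angular frequency: ω = 2π·f = 2π·140 = 879.6 rad/s.
Step 2 — Component impedances:
  R1: Z = R = 197 Ω
  R2: Z = R = 127 Ω
  C: Z = 1/(jωC) = -j/(ω·C) = 0 - j909.5 Ω
Step 3 — Parallel branch: R2 || C = 1/(1/R2 + 1/C) = 124.6 - j17.4 Ω.
Step 4 — Series with R1: Z_total = R1 + (R2 || C) = 321.6 - j17.4 Ω = 322∠-3.1° Ω.
Step 5 — Source phasor: V = 102∠-30.0° V = 88.33 - j51 V.
Step 6 — Ohm's law: I = V / Z_total = (88.33 - j51) / (321.6 - j17.4) = 0.2824 - j0.1433 A.
Step 7 — Convert to polar: |I| = 0.3167 A, ∠I = -26.9°.

I = 0.3167∠-26.9° A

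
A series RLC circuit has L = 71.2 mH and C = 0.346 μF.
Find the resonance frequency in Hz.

Step 1 — Resonance condition Im(Z)=0 gives ω₀ = 1/√(LC).
Step 2 — ω₀ = 1/√(0.0712·3.46e-07) = 6371 rad/s.
Step 3 — f₀ = ω₀/(2π) = 1014 Hz.

f₀ = 1014 Hz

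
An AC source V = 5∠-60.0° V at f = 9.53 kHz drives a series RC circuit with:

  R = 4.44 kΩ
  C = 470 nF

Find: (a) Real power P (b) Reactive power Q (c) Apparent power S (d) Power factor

Step 1 — Angular frequency: ω = 2π·f = 2π·9530 = 5.988e+04 rad/s.
Step 2 — Component impedances:
  R: Z = R = 4440 Ω
  C: Z = 1/(jωC) = -j/(ω·C) = 0 - j35.53 Ω
Step 3 — Series combination: Z_total = R + C = 4440 - j35.53 Ω = 4440∠-0.5° Ω.
Step 4 — Source phasor: V = 5∠-60.0° V = 2.5 - j4.33 V.
Step 5 — Current: I = V / Z = 0.0005708 - j0.0009707 A = 0.001126∠-59.5° A.
Step 6 — Complex power: S = V·I* = 0.00563 - j4.506e-05 VA.
Step 7 — Real power: P = Re(S) = 0.00563 W.
Step 8 — Reactive power: Q = Im(S) = -4.506e-05 VAR.
Step 9 — Apparent power: |S| = 0.00563 VA.
Step 10 — Power factor: PF = P/|S| = 1 (leading).

(a) P = 0.00563 W  (b) Q = -4.506e-05 VAR  (c) S = 0.00563 VA  (d) PF = 1 (leading)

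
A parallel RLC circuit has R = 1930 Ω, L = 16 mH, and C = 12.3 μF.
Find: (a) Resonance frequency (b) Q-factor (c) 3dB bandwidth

Step 1 — Resonance: ω₀ = 1/√(LC) = 1/√(0.016·1.23e-05) = 2254 rad/s.
Step 2 — f₀ = ω₀/(2π) = 358.8 Hz.
Step 3 — Parallel Q: Q = R/(ω₀L) = 1930/(2254·0.016) = 53.51.
Step 4 — Bandwidth: Δω = ω₀/Q = 42.12 rad/s; BW = Δω/(2π) = 6.704 Hz.

(a) f₀ = 358.8 Hz  (b) Q = 53.51  (c) BW = 6.704 Hz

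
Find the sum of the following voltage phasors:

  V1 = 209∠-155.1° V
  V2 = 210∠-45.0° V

Step 1 — Convert each phasor to rectangular form:
  V1 = 209·(cos(-155.1°) + j·sin(-155.1°)) = -189.6 - j88 V
  V2 = 210·(cos(-45.0°) + j·sin(-45.0°)) = 148.5 - j148.5 V
Step 2 — Sum components: V_total = -41.08 - j236.5 V.
Step 3 — Convert to polar: |V_total| = 240 V, ∠V_total = -99.9°.

V_total = 240∠-99.9° V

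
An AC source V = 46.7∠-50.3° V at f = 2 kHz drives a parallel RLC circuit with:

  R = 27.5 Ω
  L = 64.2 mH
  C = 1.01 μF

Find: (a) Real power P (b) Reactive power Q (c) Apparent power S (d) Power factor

Step 1 — Angular frequency: ω = 2π·f = 2π·2000 = 1.257e+04 rad/s.
Step 2 — Component impedances:
  R: Z = R = 27.5 Ω
  L: Z = jωL = j·1.257e+04·0.0642 = 0 + j806.8 Ω
  C: Z = 1/(jωC) = -j/(ω·C) = 0 - j78.79 Ω
Step 3 — Parallel combination: 1/Z_total = 1/R + 1/L + 1/C; Z_total = 25.02 - j7.879 Ω = 26.23∠-17.5° Ω.
Step 4 — Source phasor: V = 46.7∠-50.3° V = 29.83 - j35.93 V.
Step 5 — Current: I = V / Z = 1.496 - j0.9649 A = 1.78∠-32.8° A.
Step 6 — Complex power: S = V·I* = 79.31 - j24.98 VA.
Step 7 — Real power: P = Re(S) = 79.31 W.
Step 8 — Reactive power: Q = Im(S) = -24.98 VAR.
Step 9 — Apparent power: |S| = 83.15 VA.
Step 10 — Power factor: PF = P/|S| = 0.9538 (leading).

(a) P = 79.31 W  (b) Q = -24.98 VAR  (c) S = 83.15 VA  (d) PF = 0.9538 (leading)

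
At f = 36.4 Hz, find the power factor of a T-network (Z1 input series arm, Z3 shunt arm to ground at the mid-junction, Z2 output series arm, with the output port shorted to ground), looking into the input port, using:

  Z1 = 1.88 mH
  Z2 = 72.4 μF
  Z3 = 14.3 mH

Step 1 — Angular frequency: ω = 2π·f = 2π·36.4 = 228.7 rad/s.
Step 2 — Component impedances:
  Z1: Z = jωL = j·228.7·0.00188 = 0 + j0.43 Ω
  Z2: Z = 1/(jωC) = -j/(ω·C) = 0 - j60.39 Ω
  Z3: Z = jωL = j·228.7·0.0143 = 0 + j3.271 Ω
Step 3 — With the output port shorted to ground, the output series arm Z2 runs from the junction to ground; the shunt arm Z3 also runs from the junction to ground. They appear in parallel: Z3 || Z2 = 0 + j3.458 Ω.
Step 4 — Series with input arm Z1: Z_in = Z1 + (Z3 || Z2) = 0 + j3.888 Ω = 3.888∠90.0° Ω.
Step 5 — Power factor: PF = cos(φ) = Re(Z)/|Z| = 0/3.888 = 0.
Step 6 — Type: Im(Z) = 3.888 ⇒ lagging (phase φ = 90.0°).

PF = 0 (lagging, φ = 90.0°)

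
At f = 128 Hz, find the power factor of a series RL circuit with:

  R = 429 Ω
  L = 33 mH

Step 1 — Angular frequency: ω = 2π·f = 2π·128 = 804.2 rad/s.
Step 2 — Component impedances:
  R: Z = R = 429 Ω
  L: Z = jωL = j·804.2·0.033 = 0 + j26.54 Ω
Step 3 — Series combination: Z_total = R + L = 429 + j26.54 Ω = 429.8∠3.5° Ω.
Step 4 — Power factor: PF = cos(φ) = Re(Z)/|Z| = 429/429.8 = 0.9981.
Step 5 — Type: Im(Z) = 26.54 ⇒ lagging (phase φ = 3.5°).

PF = 0.9981 (lagging, φ = 3.5°)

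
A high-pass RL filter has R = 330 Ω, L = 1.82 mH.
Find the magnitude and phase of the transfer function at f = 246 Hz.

Step 1 — Angular frequency: ω = 2π·246 = 1546 rad/s.
Step 2 — Transfer function: H(jω) = jωL/(R + jωL).
Step 3 — Numerator jωL = j·2.813; denominator R + jωL = 330 + j2.813.
Step 4 — H = 7.266e-05 + j0.008524.
Step 5 — Magnitude: |H| = 0.008524 (-41.4 dB); phase: φ = 89.5°.

|H| = 0.008524 (-41.4 dB), φ = 89.5°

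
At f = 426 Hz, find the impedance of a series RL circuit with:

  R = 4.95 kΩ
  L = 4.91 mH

Step 1 — Angular frequency: ω = 2π·f = 2π·426 = 2677 rad/s.
Step 2 — Component impedances:
  R: Z = R = 4950 Ω
  L: Z = jωL = j·2677·0.00491 = 0 + j13.14 Ω
Step 3 — Series combination: Z_total = R + L = 4950 + j13.14 Ω = 4950∠0.2° Ω.

Z = 4950 + j13.14 Ω = 4950∠0.2° Ω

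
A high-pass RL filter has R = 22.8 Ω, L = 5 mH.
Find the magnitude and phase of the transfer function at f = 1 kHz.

Step 1 — Angular frequency: ω = 2π·1000 = 6283 rad/s.
Step 2 — Transfer function: H(jω) = jωL/(R + jωL).
Step 3 — Numerator jωL = j·31.42; denominator R + jωL = 22.8 + j31.42.
Step 4 — H = 0.655 + j0.4754.
Step 5 — Magnitude: |H| = 0.8093 (-1.8 dB); phase: φ = 36.0°.

|H| = 0.8093 (-1.8 dB), φ = 36.0°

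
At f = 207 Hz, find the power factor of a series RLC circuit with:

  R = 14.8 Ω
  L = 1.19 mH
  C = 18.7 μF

Step 1 — Angular frequency: ω = 2π·f = 2π·207 = 1301 rad/s.
Step 2 — Component impedances:
  R: Z = R = 14.8 Ω
  L: Z = jωL = j·1301·0.00119 = 0 + j1.548 Ω
  C: Z = 1/(jωC) = -j/(ω·C) = 0 - j41.12 Ω
Step 3 — Series combination: Z_total = R + L + C = 14.8 - j39.57 Ω = 42.25∠-69.5° Ω.
Step 4 — Power factor: PF = cos(φ) = Re(Z)/|Z| = 14.8/42.25 = 0.3503.
Step 5 — Type: Im(Z) = -39.57 ⇒ leading (phase φ = -69.5°).

PF = 0.3503 (leading, φ = -69.5°)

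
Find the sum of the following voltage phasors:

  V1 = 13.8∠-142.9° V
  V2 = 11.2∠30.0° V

Step 1 — Convert each phasor to rectangular form:
  V1 = 13.8·(cos(-142.9°) + j·sin(-142.9°)) = -11.01 - j8.324 V
  V2 = 11.2·(cos(30.0°) + j·sin(30.0°)) = 9.699 + j5.6 V
Step 2 — Sum components: V_total = -1.307 - j2.724 V.
Step 3 — Convert to polar: |V_total| = 3.022 V, ∠V_total = -115.6°.

V_total = 3.022∠-115.6° V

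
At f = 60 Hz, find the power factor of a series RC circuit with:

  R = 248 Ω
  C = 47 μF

Step 1 — Angular frequency: ω = 2π·f = 2π·60 = 377 rad/s.
Step 2 — Component impedances:
  R: Z = R = 248 Ω
  C: Z = 1/(jωC) = -j/(ω·C) = 0 - j56.44 Ω
Step 3 — Series combination: Z_total = R + C = 248 - j56.44 Ω = 254.3∠-12.8° Ω.
Step 4 — Power factor: PF = cos(φ) = Re(Z)/|Z| = 248/254.34 = 0.9751.
Step 5 — Type: Im(Z) = -56.44 ⇒ leading (phase φ = -12.8°).

PF = 0.9751 (leading, φ = -12.8°)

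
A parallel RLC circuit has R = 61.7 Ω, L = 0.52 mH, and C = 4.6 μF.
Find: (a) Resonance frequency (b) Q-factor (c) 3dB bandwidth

Step 1 — Resonance: ω₀ = 1/√(LC) = 1/√(0.00052·4.6e-06) = 2.045e+04 rad/s.
Step 2 — f₀ = ω₀/(2π) = 3254 Hz.
Step 3 — Parallel Q: Q = R/(ω₀L) = 61.7/(2.045e+04·0.00052) = 5.803.
Step 4 — Bandwidth: Δω = ω₀/Q = 3523 rad/s; BW = Δω/(2π) = 560.8 Hz.

(a) f₀ = 3254 Hz  (b) Q = 5.803  (c) BW = 560.8 Hz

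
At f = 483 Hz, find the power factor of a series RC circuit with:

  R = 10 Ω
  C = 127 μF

Step 1 — Angular frequency: ω = 2π·f = 2π·483 = 3035 rad/s.
Step 2 — Component impedances:
  R: Z = R = 10 Ω
  C: Z = 1/(jωC) = -j/(ω·C) = 0 - j2.595 Ω
Step 3 — Series combination: Z_total = R + C = 10 - j2.595 Ω = 10.33∠-14.5° Ω.
Step 4 — Power factor: PF = cos(φ) = Re(Z)/|Z| = 10/10.331114 = 0.9679.
Step 5 — Type: Im(Z) = -2.595 ⇒ leading (phase φ = -14.5°).

PF = 0.9679 (leading, φ = -14.5°)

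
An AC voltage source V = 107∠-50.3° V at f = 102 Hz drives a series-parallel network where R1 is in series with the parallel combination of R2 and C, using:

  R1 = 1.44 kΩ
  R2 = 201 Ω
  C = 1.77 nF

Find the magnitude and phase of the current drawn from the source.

Step 1 — Angular frequency: ω = 2π·f = 2π·102 = 640.9 rad/s.
Step 2 — Component impedances:
  R1: Z = R = 1440 Ω
  R2: Z = R = 201 Ω
  C: Z = 1/(jωC) = -j/(ω·C) = 0 - j8.815e+05 Ω
Step 3 — Parallel branch: R2 || C = 1/(1/R2 + 1/C) = 201 - j0.04583 Ω.
Step 4 — Series with R1: Z_total = R1 + (R2 || C) = 1641 - j0.04583 Ω = 1641∠-0.0° Ω.
Step 5 — Source phasor: V = 107∠-50.3° V = 68.35 - j82.33 V.
Step 6 — Ohm's law: I = V / Z_total = (68.35 - j82.33) / (1641 - j0.04583) = 0.04165 - j0.05017 A.
Step 7 — Convert to polar: |I| = 0.0652 A, ∠I = -50.3°.

I = 0.0652∠-50.3° A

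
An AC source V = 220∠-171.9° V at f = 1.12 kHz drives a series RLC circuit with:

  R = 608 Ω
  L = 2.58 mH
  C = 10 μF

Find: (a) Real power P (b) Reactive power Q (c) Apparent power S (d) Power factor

Step 1 — Angular frequency: ω = 2π·f = 2π·1120 = 7037 rad/s.
Step 2 — Component impedances:
  R: Z = R = 608 Ω
  L: Z = jωL = j·7037·0.00258 = 0 + j18.16 Ω
  C: Z = 1/(jωC) = -j/(ω·C) = 0 - j14.21 Ω
Step 3 — Series combination: Z_total = R + L + C = 608 + j3.946 Ω = 608∠0.4° Ω.
Step 4 — Source phasor: V = 220∠-171.9° V = -217.8 - j31 V.
Step 5 — Current: I = V / Z = -0.3585 - j0.04866 A = 0.3618∠-172.3° A.
Step 6 — Complex power: S = V·I* = 79.6 + j0.5166 VA.
Step 7 — Real power: P = Re(S) = 79.6 W.
Step 8 — Reactive power: Q = Im(S) = 0.5166 VAR.
Step 9 — Apparent power: |S| = 79.6 VA.
Step 10 — Power factor: PF = P/|S| = 1 (lagging).

(a) P = 79.6 W  (b) Q = 0.5166 VAR  (c) S = 79.6 VA  (d) PF = 1 (lagging)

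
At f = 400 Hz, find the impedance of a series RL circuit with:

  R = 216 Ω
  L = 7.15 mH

Step 1 — Angular frequency: ω = 2π·f = 2π·400 = 2513 rad/s.
Step 2 — Component impedances:
  R: Z = R = 216 Ω
  L: Z = jωL = j·2513·0.00715 = 0 + j17.97 Ω
Step 3 — Series combination: Z_total = R + L = 216 + j17.97 Ω = 216.7∠4.8° Ω.

Z = 216 + j17.97 Ω = 216.7∠4.8° Ω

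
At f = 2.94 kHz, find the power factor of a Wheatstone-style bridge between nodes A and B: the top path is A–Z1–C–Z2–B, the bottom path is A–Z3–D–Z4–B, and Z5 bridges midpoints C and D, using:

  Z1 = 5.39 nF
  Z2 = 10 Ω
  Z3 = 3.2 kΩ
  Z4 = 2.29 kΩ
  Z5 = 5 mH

Step 1 — Angular frequency: ω = 2π·f = 2π·2940 = 1.847e+04 rad/s.
Step 2 — Component impedances:
  Z1: Z = 1/(jωC) = -j/(ω·C) = 0 - j1.004e+04 Ω
  Z2: Z = R = 10 Ω
  Z3: Z = R = 3200 Ω
  Z4: Z = R = 2290 Ω
  Z5: Z = jωL = j·1.847e+04·0.005 = 0 + j92.36 Ω
Step 3 — Bridge requires nodal analysis (the Z5 bridge couples midpoints C and D, so the two paths cannot be reduced to a simple series/parallel combination). Setting node B to ground and injecting 1 A at node A, the 3-node admittance system at A, C, D solves to V_A = Z_AB = 2967 - j859.6 Ω = 3089∠-16.2° Ω.
Step 4 — Power factor: PF = cos(φ) = Re(Z)/|Z| = 2967/3089 = 0.9605.
Step 5 — Type: Im(Z) = -859.6 ⇒ leading (phase φ = -16.2°).

PF = 0.9605 (leading, φ = -16.2°)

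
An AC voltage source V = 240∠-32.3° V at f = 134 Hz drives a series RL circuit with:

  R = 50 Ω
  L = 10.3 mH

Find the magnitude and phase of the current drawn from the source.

Step 1 — Angular frequency: ω = 2π·f = 2π·134 = 841.9 rad/s.
Step 2 — Component impedances:
  R: Z = R = 50 Ω
  L: Z = jωL = j·841.9·0.0103 = 0 + j8.672 Ω
Step 3 — Series combination: Z_total = R + L = 50 + j8.672 Ω = 50.75∠9.8° Ω.
Step 4 — Source phasor: V = 240∠-32.3° V = 202.9 - j128.2 V.
Step 5 — Ohm's law: I = V / Z_total = (202.9 - j128.2) / (50 + j8.672) = 3.507 - j3.173 A.
Step 6 — Convert to polar: |I| = 4.729 A, ∠I = -42.1°.

I = 4.729∠-42.1° A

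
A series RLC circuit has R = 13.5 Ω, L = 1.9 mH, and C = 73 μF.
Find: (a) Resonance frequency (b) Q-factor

Step 1 — Resonance condition Im(Z)=0 gives ω₀ = 1/√(LC).
Step 2 — ω₀ = 1/√(0.0019·7.3e-05) = 2685 rad/s.
Step 3 — f₀ = ω₀/(2π) = 427.3 Hz.
Step 4 — Series Q: Q = ω₀L/R = 2685·0.0019/13.5 = 0.3779.

(a) f₀ = 427.3 Hz  (b) Q = 0.3779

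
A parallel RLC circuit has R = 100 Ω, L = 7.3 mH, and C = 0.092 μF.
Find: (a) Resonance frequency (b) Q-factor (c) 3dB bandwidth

Step 1 — Resonance: ω₀ = 1/√(LC) = 1/√(0.0073·9.2e-08) = 3.859e+04 rad/s.
Step 2 — f₀ = ω₀/(2π) = 6141 Hz.
Step 3 — Parallel Q: Q = R/(ω₀L) = 100/(3.859e+04·0.0073) = 0.355.
Step 4 — Bandwidth: Δω = ω₀/Q = 1.087e+05 rad/s; BW = Δω/(2π) = 1.73e+04 Hz.

(a) f₀ = 6141 Hz  (b) Q = 0.355  (c) BW = 1.73e+04 Hz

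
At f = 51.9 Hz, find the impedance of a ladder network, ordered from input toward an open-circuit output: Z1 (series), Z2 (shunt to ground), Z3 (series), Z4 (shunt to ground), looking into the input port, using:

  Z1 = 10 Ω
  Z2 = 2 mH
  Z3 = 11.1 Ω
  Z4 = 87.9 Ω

Step 1 — Angular frequency: ω = 2π·f = 2π·51.9 = 326.1 rad/s.
Step 2 — Component impedances:
  Z1: Z = R = 10 Ω
  Z2: Z = jωL = j·326.1·0.002 = 0 + j0.6522 Ω
  Z3: Z = R = 11.1 Ω
  Z4: Z = R = 87.9 Ω
Step 3 — Ladder network (open output): work backward from the far end, alternating series and parallel combinations. Z_in = 10 + j0.6522 Ω = 10.03∠3.7° Ω.

Z = 10 + j0.6522 Ω = 10.03∠3.7° Ω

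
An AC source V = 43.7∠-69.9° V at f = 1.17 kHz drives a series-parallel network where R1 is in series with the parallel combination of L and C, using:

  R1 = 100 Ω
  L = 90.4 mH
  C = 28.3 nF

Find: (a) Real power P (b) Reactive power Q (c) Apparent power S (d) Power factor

Step 1 — Angular frequency: ω = 2π·f = 2π·1170 = 7351 rad/s.
Step 2 — Component impedances:
  R1: Z = R = 100 Ω
  L: Z = jωL = j·7351·0.0904 = 0 + j664.6 Ω
  C: Z = 1/(jωC) = -j/(ω·C) = 0 - j4807 Ω
Step 3 — Parallel branch: L || C = 1/(1/L + 1/C) = 0 + j771.2 Ω.
Step 4 — Series with R1: Z_total = R1 + (L || C) = 100 + j771.2 Ω = 777.6∠82.6° Ω.
Step 5 — Source phasor: V = 43.7∠-69.9° V = 15.02 - j41.04 V.
Step 6 — Current: I = V / Z = -0.04985 - j0.02594 A = 0.0562∠-152.5° A.
Step 7 — Complex power: S = V·I* = 0.3158 + j2.435 VA.
Step 8 — Real power: P = Re(S) = 0.3158 W.
Step 9 — Reactive power: Q = Im(S) = 2.435 VAR.
Step 10 — Apparent power: |S| = 2.456 VA.
Step 11 — Power factor: PF = P/|S| = 0.1286 (lagging).

(a) P = 0.3158 W  (b) Q = 2.435 VAR  (c) S = 2.456 VA  (d) PF = 0.1286 (lagging)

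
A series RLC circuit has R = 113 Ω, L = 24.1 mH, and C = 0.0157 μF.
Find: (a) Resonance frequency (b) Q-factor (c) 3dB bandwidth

Step 1 — Resonance condition Im(Z)=0 gives ω₀ = 1/√(LC).
Step 2 — ω₀ = 1/√(0.0241·1.57e-08) = 5.141e+04 rad/s.
Step 3 — f₀ = ω₀/(2π) = 8182 Hz.
Step 4 — Series Q: Q = ω₀L/R = 5.141e+04·0.0241/113 = 10.96.
Step 5 — 3dB bandwidth: Δω = ω₀/Q = 4689 rad/s; BW = Δω/(2π) = 746.2 Hz.

(a) f₀ = 8182 Hz  (b) Q = 10.96  (c) BW = 746.2 Hz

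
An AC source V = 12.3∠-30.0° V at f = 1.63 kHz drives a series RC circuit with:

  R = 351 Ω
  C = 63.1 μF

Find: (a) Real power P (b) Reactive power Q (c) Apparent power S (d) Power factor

Step 1 — Angular frequency: ω = 2π·f = 2π·1630 = 1.024e+04 rad/s.
Step 2 — Component impedances:
  R: Z = R = 351 Ω
  C: Z = 1/(jωC) = -j/(ω·C) = 0 - j1.547 Ω
Step 3 — Series combination: Z_total = R + C = 351 - j1.547 Ω = 351∠-0.3° Ω.
Step 4 — Source phasor: V = 12.3∠-30.0° V = 10.65 - j6.15 V.
Step 5 — Current: I = V / Z = 0.03042 - j0.01739 A = 0.03504∠-29.7° A.
Step 6 — Complex power: S = V·I* = 0.431 - j0.0019 VA.
Step 7 — Real power: P = Re(S) = 0.431 W.
Step 8 — Reactive power: Q = Im(S) = -0.0019 VAR.
Step 9 — Apparent power: |S| = 0.431 VA.
Step 10 — Power factor: PF = P/|S| = 1 (leading).

(a) P = 0.431 W  (b) Q = -0.0019 VAR  (c) S = 0.431 VA  (d) PF = 1 (leading)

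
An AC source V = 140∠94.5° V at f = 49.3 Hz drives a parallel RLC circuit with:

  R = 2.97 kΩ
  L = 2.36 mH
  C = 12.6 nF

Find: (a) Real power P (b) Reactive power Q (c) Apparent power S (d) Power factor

Step 1 — Angular frequency: ω = 2π·f = 2π·49.3 = 309.8 rad/s.
Step 2 — Component impedances:
  R: Z = R = 2970 Ω
  L: Z = jωL = j·309.8·0.00236 = 0 + j0.731 Ω
  C: Z = 1/(jωC) = -j/(ω·C) = 0 - j2.562e+05 Ω
Step 3 — Parallel combination: 1/Z_total = 1/R + 1/L + 1/C; Z_total = 0.0001799 + j0.731 Ω = 0.731∠90.0° Ω.
Step 4 — Source phasor: V = 140∠94.5° V = -10.98 + j139.6 V.
Step 5 — Current: I = V / Z = 190.9 + j15.07 A = 191.5∠4.5° A.
Step 6 — Complex power: S = V·I* = 6.599 + j2.681e+04 VA.
Step 7 — Real power: P = Re(S) = 6.599 W.
Step 8 — Reactive power: Q = Im(S) = 2.681e+04 VAR.
Step 9 — Apparent power: |S| = 2.681e+04 VA.
Step 10 — Power factor: PF = P/|S| = 0.0002461 (lagging).

(a) P = 6.599 W  (b) Q = 2.681e+04 VAR  (c) S = 2.681e+04 VA  (d) PF = 0.0002461 (lagging)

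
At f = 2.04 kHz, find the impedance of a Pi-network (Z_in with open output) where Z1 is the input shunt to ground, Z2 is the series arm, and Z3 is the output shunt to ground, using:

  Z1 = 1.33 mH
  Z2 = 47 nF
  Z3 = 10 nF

Step 1 — Angular frequency: ω = 2π·f = 2π·2040 = 1.282e+04 rad/s.
Step 2 — Component impedances:
  Z1: Z = jωL = j·1.282e+04·0.00133 = 0 + j17.05 Ω
  Z2: Z = 1/(jωC) = -j/(ω·C) = 0 - j1660 Ω
  Z3: Z = 1/(jωC) = -j/(ω·C) = 0 - j7802 Ω
Step 3 — With open output, the series arm Z2 and the output shunt Z3 appear in series to ground: Z2 + Z3 = 0 - j9462 Ω.
Step 4 — Parallel with input shunt Z1: Z_in = Z1 || (Z2 + Z3) = 0 + j17.08 Ω = 17.08∠90.0° Ω.

Z = 0 + j17.08 Ω = 17.08∠90.0° Ω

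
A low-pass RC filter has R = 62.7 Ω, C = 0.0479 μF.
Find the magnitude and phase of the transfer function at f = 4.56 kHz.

Step 1 — Angular frequency: ω = 2π·4560 = 2.865e+04 rad/s.
Step 2 — Transfer function: H(jω) = 1/(1 + jωRC).
Step 3 — Denominator: 1 + jωRC = 1 + j·2.865e+04·62.7·4.79e-08 = 1 + j0.08605.
Step 4 — H = 0.9926 - j0.08542.
Step 5 — Magnitude: |H| = 0.9963 (-0.0 dB); phase: φ = -4.9°.

|H| = 0.9963 (-0.0 dB), φ = -4.9°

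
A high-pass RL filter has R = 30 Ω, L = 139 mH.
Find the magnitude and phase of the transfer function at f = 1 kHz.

Step 1 — Angular frequency: ω = 2π·1000 = 6283 rad/s.
Step 2 — Transfer function: H(jω) = jωL/(R + jωL).
Step 3 — Numerator jωL = j·873.4; denominator R + jωL = 30 + j873.4.
Step 4 — H = 0.9988 + j0.03431.
Step 5 — Magnitude: |H| = 0.9994 (-0.0 dB); phase: φ = 2.0°.

|H| = 0.9994 (-0.0 dB), φ = 2.0°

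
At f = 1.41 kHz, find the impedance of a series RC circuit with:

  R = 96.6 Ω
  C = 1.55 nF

Step 1 — Angular frequency: ω = 2π·f = 2π·1410 = 8859 rad/s.
Step 2 — Component impedances:
  R: Z = R = 96.6 Ω
  C: Z = 1/(jωC) = -j/(ω·C) = 0 - j7.282e+04 Ω
Step 3 — Series combination: Z_total = R + C = 96.6 - j7.282e+04 Ω = 7.282e+04∠-89.9° Ω.

Z = 96.6 - j7.282e+04 Ω = 7.282e+04∠-89.9° Ω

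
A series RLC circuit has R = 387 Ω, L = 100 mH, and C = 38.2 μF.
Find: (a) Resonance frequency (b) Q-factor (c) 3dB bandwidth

Step 1 — Resonance condition Im(Z)=0 gives ω₀ = 1/√(LC).
Step 2 — ω₀ = 1/√(0.1·3.82e-05) = 511.6 rad/s.
Step 3 — f₀ = ω₀/(2π) = 81.43 Hz.
Step 4 — Series Q: Q = ω₀L/R = 511.6·0.1/387 = 0.1322.
Step 5 — 3dB bandwidth: Δω = ω₀/Q = 3870 rad/s; BW = Δω/(2π) = 615.9 Hz.

(a) f₀ = 81.43 Hz  (b) Q = 0.1322  (c) BW = 615.9 Hz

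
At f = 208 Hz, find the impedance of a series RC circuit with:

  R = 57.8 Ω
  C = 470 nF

Step 1 — Angular frequency: ω = 2π·f = 2π·208 = 1307 rad/s.
Step 2 — Component impedances:
  R: Z = R = 57.8 Ω
  C: Z = 1/(jωC) = -j/(ω·C) = 0 - j1628 Ω
Step 3 — Series combination: Z_total = R + C = 57.8 - j1628 Ω = 1629∠-88.0° Ω.

Z = 57.8 - j1628 Ω = 1629∠-88.0° Ω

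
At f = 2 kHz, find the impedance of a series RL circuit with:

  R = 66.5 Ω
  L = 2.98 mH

Step 1 — Angular frequency: ω = 2π·f = 2π·2000 = 1.257e+04 rad/s.
Step 2 — Component impedances:
  R: Z = R = 66.5 Ω
  L: Z = jωL = j·1.257e+04·0.00298 = 0 + j37.45 Ω
Step 3 — Series combination: Z_total = R + L = 66.5 + j37.45 Ω = 76.32∠29.4° Ω.

Z = 66.5 + j37.45 Ω = 76.32∠29.4° Ω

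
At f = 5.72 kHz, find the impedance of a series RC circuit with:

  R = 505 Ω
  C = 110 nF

Step 1 — Angular frequency: ω = 2π·f = 2π·5720 = 3.594e+04 rad/s.
Step 2 — Component impedances:
  R: Z = R = 505 Ω
  C: Z = 1/(jωC) = -j/(ω·C) = 0 - j252.9 Ω
Step 3 — Series combination: Z_total = R + C = 505 - j252.9 Ω = 564.8∠-26.6° Ω.

Z = 505 - j252.9 Ω = 564.8∠-26.6° Ω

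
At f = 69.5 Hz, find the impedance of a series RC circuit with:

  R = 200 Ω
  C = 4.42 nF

Step 1 — Angular frequency: ω = 2π·f = 2π·69.5 = 436.7 rad/s.
Step 2 — Component impedances:
  R: Z = R = 200 Ω
  C: Z = 1/(jωC) = -j/(ω·C) = 0 - j5.181e+05 Ω
Step 3 — Series combination: Z_total = R + C = 200 - j5.181e+05 Ω = 5.181e+05∠-90.0° Ω.

Z = 200 - j5.181e+05 Ω = 5.181e+05∠-90.0° Ω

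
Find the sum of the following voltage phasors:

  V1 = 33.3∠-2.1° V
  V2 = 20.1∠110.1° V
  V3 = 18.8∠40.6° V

Step 1 — Convert each phasor to rectangular form:
  V1 = 33.3·(cos(-2.1°) + j·sin(-2.1°)) = 33.28 - j1.22 V
  V2 = 20.1·(cos(110.1°) + j·sin(110.1°)) = -6.908 + j18.88 V
  V3 = 18.8·(cos(40.6°) + j·sin(40.6°)) = 14.27 + j12.23 V
Step 2 — Sum components: V_total = 40.64 + j29.89 V.
Step 3 — Convert to polar: |V_total| = 50.45 V, ∠V_total = 36.3°.

V_total = 50.45∠36.3° V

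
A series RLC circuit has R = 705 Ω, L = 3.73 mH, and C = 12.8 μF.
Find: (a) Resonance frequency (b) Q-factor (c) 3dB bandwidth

Step 1 — Resonance: ω₀ = 1/√(LC) = 1/√(0.00373·1.28e-05) = 4577 rad/s.
Step 2 — f₀ = ω₀/(2π) = 728.4 Hz.
Step 3 — Series Q: Q = ω₀L/R = 4577·0.00373/705 = 0.02421.
Step 4 — Bandwidth: Δω = ω₀/Q = 1.89e+05 rad/s; BW = Δω/(2π) = 3.008e+04 Hz.

(a) f₀ = 728.4 Hz  (b) Q = 0.02421  (c) BW = 3.008e+04 Hz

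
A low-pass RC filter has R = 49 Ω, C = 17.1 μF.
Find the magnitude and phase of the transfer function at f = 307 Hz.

Step 1 — Angular frequency: ω = 2π·307 = 1929 rad/s.
Step 2 — Transfer function: H(jω) = 1/(1 + jωRC).
Step 3 — Denominator: 1 + jωRC = 1 + j·1929·49·1.71e-05 = 1 + j1.616.
Step 4 — H = 0.2768 - j0.4474.
Step 5 — Magnitude: |H| = 0.5261 (-5.6 dB); phase: φ = -58.3°.

|H| = 0.5261 (-5.6 dB), φ = -58.3°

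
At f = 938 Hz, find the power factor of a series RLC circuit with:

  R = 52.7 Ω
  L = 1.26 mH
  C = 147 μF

Step 1 — Angular frequency: ω = 2π·f = 2π·938 = 5894 rad/s.
Step 2 — Component impedances:
  R: Z = R = 52.7 Ω
  L: Z = jωL = j·5894·0.00126 = 0 + j7.426 Ω
  C: Z = 1/(jωC) = -j/(ω·C) = 0 - j1.154 Ω
Step 3 — Series combination: Z_total = R + L + C = 52.7 + j6.272 Ω = 53.07∠6.8° Ω.
Step 4 — Power factor: PF = cos(φ) = Re(Z)/|Z| = 52.7/53.07 = 0.993.
Step 5 — Type: Im(Z) = 6.272 ⇒ lagging (phase φ = 6.8°).

PF = 0.993 (lagging, φ = 6.8°)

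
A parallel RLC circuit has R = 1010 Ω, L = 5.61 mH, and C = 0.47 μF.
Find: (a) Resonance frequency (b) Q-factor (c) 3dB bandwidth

Step 1 — Resonance: ω₀ = 1/√(LC) = 1/√(0.00561·4.7e-07) = 1.947e+04 rad/s.
Step 2 — f₀ = ω₀/(2π) = 3099 Hz.
Step 3 — Parallel Q: Q = R/(ω₀L) = 1010/(1.947e+04·0.00561) = 9.245.
Step 4 — Bandwidth: Δω = ω₀/Q = 2107 rad/s; BW = Δω/(2π) = 335.3 Hz.

(a) f₀ = 3099 Hz  (b) Q = 9.245  (c) BW = 335.3 Hz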